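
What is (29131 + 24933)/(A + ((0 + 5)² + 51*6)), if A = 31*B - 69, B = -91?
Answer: -54064/2559 ≈ -21.127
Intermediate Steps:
A = -2890 (A = 31*(-91) - 69 = -2821 - 69 = -2890)
(29131 + 24933)/(A + ((0 + 5)² + 51*6)) = (29131 + 24933)/(-2890 + ((0 + 5)² + 51*6)) = 54064/(-2890 + (5² + 306)) = 54064/(-2890 + (25 + 306)) = 54064/(-2890 + 331) = 54064/(-2559) = 54064*(-1/2559) = -54064/2559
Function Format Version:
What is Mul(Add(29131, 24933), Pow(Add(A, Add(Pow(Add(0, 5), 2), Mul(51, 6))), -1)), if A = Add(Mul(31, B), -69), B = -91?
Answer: Rational(-54064, 2559) ≈ -21.127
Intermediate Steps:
A = -2890 (A = Add(Mul(31, -91), -69) = Add(-2821, -69) = -2890)
Mul(Add(29131, 24933), Pow(Add(A, Add(Pow(Add(0, 5), 2), Mul(51, 6))), -1)) = Mul(Add(29131, 24933), Pow(Add(-2890, Add(Pow(Add(0, 5), 2), Mul(51, 6))), -1)) = Mul(54064, Pow(Add(-2890, Add(Pow(5, 2), 306)), -1)) = Mul(54064, Pow(Add(-2890, Add(25, 306)), -1)) = Mul(54064, Pow(Add(-2890, 331), -1)) = Mul(54064, Pow(-2559, -1)) = Mul(54064, Rational(-1, 2559)) = Rational(-54064, 2559)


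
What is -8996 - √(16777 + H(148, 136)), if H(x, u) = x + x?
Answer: -8996 - 3*√1897 ≈ -9126.7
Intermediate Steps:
H(x, u) = 2*x
-8996 - √(16777 + H(148, 136)) = -8996 - √(16777 + 2*148) = -8996 - √(16777 + 296) = -8996 - √17073 = -8996 - 3*√1897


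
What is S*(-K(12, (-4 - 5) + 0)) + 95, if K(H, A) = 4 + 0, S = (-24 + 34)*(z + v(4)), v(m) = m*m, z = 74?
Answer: -3505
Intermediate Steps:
v(m) = m²
S = 900 (S = (-24 + 34)*(74 + 4²) = 10*(74 + 16) = 10*90 = 900)
K(H, A) = 4
S*(-K(12, (-4 - 5) + 0)) + 95 = 900*(-1*4) + 95 = 900*(-4) + 95 = -3600 + 95 = -3505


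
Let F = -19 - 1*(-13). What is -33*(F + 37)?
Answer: -1023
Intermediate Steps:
F = -6 (F = -19 + 13 = -6)
-33*(F + 37) = -33*(-6 + 37) = -33*31 = -1023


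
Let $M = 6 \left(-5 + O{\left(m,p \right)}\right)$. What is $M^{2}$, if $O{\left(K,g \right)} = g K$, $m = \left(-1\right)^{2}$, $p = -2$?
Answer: $1764$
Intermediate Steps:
$m = 1$
$O{\left(K,g \right)} = K g$
$M = -42$ ($M = 6 \left(-5 + 1 \left(-2\right)\right) = 6 \left(-5 - 2\right) = 6 \left(-7\right) = -42$)
$M^{2} = \left(-42\right)^{2} = 1764$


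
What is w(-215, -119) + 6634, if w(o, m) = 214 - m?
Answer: 6967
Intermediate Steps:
w(-215, -119) + 6634 = (214 - 1*(-119)) + 6634 = (214 + 119) + 6634 = 333 + 6634 = 6967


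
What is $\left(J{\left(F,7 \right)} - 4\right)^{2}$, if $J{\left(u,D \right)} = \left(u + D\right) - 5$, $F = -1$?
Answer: $9$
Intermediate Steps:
$J{\left(u,D \right)} = -5 + D + u$ ($J{\left(u,D \right)} = \left(D + u\right) - 5 = -5 + D + u$)
$\left(J{\left(F,7 \right)} - 4\right)^{2} = \left(\left(-5 + 7 - 1\right) - 4\right)^{2} = \left(1 - 4\right)^{2} = \left(-3\right)^{2} = 9$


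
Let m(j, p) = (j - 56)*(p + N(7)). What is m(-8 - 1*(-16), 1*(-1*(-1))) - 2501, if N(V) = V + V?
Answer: -3221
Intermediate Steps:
N(V) = 2*V
m(j, p) = (-56 + j)*(14 + p) (m(j, p) = (j - 56)*(p + 2*7) = (-56 + j)*(p + 14) = (-56 + j)*(14 + p))
m(-8 - 1*(-16), 1*(-1*(-1))) - 2501 = (-784 - 56*(-1*(-1)) + 14*(-8 - 1*(-16)) + (-8 - 1*(-16))*(1*(-1*(-1)))) - 2501 = (-784 - 56 + 14*(-8 + 16) + (-8 + 16)*(1*1)) - 2501 = (-784 - 56*1 + 14*8 + 8*1) - 2501 = (-784 - 56 + 112 + 8) - 2501 = -720 - 2501 = -3221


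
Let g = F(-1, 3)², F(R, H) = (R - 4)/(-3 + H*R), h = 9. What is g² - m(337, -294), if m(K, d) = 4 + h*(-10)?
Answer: 112081/1296 ≈ 86.482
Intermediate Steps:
F(R, H) = (-4 + R)/(-3 + H*R)
m(K, d) = -86 (m(K, d) = 4 + 9*(-10) = 4 - 90 = -86)
g = 25/36 (g = ((-4 - 1)/(-3 + 3*(-1)))² = (-5/(-3 - 3))² = (-5/(-6))² = (-⅙*(-5))² = (⅚)² = 25/36 ≈ 0.69444)
g² - m(337, -294) = (25/36)² - 1*(-86) = 625/1296 + 86 = 112081/1296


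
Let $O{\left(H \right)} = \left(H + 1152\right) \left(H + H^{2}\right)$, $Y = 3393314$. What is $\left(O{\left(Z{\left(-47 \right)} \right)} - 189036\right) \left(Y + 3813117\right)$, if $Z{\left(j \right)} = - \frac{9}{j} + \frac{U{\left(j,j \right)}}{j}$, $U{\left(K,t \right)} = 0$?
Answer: $- \frac{141238780029639396}{103823} \approx -1.3604 \cdot 10^{12}$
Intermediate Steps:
$Z{\left(j \right)} = - \frac{9}{j}$ ($Z{\left(j \right)} = - \frac{9}{j} + \frac{0}{j} = - \frac{9}{j} + 0 = - \frac{9}{j}$)
$O{\left(H \right)} = \left(1152 + H\right) \left(H + H^{2}\right)$
$\left(O{\left(Z{\left(-47 \right)} \right)} - 189036\right) \left(Y + 3813117\right) = \left(- \frac{9}{-47} \left(1152 + \left(- \frac{9}{-47}\right)^{2} + 1153 \left(- \frac{9}{-47}\right)\right) - 189036\right) \left(3393314 + 3813117\right) = \left(\left(-9\right) \left(- \frac{1}{47}\right) \left(1152 + \left(\left(-9\right) \left(- \frac{1}{47}\right)\right)^{2} + 1153 \left(\left(-9\right) \left(- \frac{1}{47}\right)\right)\right) - 189036\right) 7206431 = \left(\frac{9 \left(1152 + \left(\frac{9}{47}\right)^{2} + 1153 \cdot \frac{9}{47}\right)}{47} - 189036\right) 7206431 = \left(\frac{9 \left(1152 + \frac{81}{2209} + \frac{10377}{47}\right)}{47} - 189036\right) 7206431 = \left(\frac{9}{47} \cdot \frac{3032568}{2209} - 189036\right) 7206431 = \left(\frac{27293112}{103823} - 189036\right) 7206431 = \left(- \frac{19598991516}{103823}\right) 7206431 = - \frac{141238780029639396}{103823}$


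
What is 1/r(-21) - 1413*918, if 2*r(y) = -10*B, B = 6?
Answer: -38914021/30 ≈ -1.2971e+6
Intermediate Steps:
r(y) = -30 (r(y) = (-10*6)/2 = (½)*(-60) = -30)
1/r(-21) - 1413*918 = 1/(-30) - 1413*918 = -1/30 - 1297134 = -38914021/30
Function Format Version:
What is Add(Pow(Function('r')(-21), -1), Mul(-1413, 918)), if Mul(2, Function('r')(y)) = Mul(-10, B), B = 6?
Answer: Rational(-38914021, 30) ≈ -1.2971e+6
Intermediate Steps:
Function('r')(y) = -30 (Function('r')(y) = Mul(Rational(1, 2), Mul(-10, 6)) = Mul(Rational(1, 2), -60) = -30)
Add(Pow(Function('r')(-21), -1), Mul(-1413, 918)) = Add(Pow(-30, -1), Mul(-1413, 918)) = Add(Rational(-1, 30), -1297134) = Rational(-38914021, 30)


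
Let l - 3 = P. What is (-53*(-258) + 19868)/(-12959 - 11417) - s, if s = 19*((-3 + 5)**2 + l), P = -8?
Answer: 214801/12188 ≈ 17.624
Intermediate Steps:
l = -5 (l = 3 - 8 = -5)
s = -19 (s = 19*((-3 + 5)**2 - 5) = 19*(2**2 - 5) = 19*(4 - 5) = 19*(-1) = -19)
(-53*(-258) + 19868)/(-12959 - 11417) - s = (-53*(-258) + 19868)/(-12959 - 11417) - 1*(-19) = (13674 + 19868)/(-24376) + 19 = 33542*(-1/24376) + 19 = -16771/12188 + 19 = 214801/12188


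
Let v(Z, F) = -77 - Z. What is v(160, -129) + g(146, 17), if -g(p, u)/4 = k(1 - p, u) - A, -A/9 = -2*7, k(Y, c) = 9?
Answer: 231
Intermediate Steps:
A = 126 (A = -(-18)*7 = -9*(-14) = 126)
g(p, u) = 468 (g(p, u) = -4*(9 - 1*126) = -4*(9 - 126) = -4*(-117) = 468)
v(160, -129) + g(146, 17) = (-77 - 1*160) + 468 = (-77 - 160) + 468 = -237 + 468 = 231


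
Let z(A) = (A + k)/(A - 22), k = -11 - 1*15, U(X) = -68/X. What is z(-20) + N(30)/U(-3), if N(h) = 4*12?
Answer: 1147/357 ≈ 3.2129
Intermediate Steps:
k = -26 (k = -11 - 15 = -26)
N(h) = 48
z(A) = (-26 + A)/(-22 + A) (z(A) = (A - 26)/(A - 22) = (-26 + A)/(-22 + A))
z(-20) + N(30)/U(-3) = (-26 - 20)/(-22 - 20) + 48/((-68/(-3))) = -46/(-42) + 48/((-68*(-⅓))) = -1/42*(-46) + 48/(68/3) = 23/21 + 48*(3/68) = 23/21 + 36/17 = 1147/357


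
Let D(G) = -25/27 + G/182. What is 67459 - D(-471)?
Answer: 331510793/4914 ≈ 67463.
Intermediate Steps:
D(G) = -25/27 + G/182 (D(G) = -25*1/27 + G*(1/182) = -25/27 + G/182)
67459 - D(-471) = 67459 - (-25/27 + (1/182)*(-471)) = 67459 - (-25/27 - 471/182) = 67459 - 1*(-17267/4914) = 67459 + 17267/4914 = 331510793/4914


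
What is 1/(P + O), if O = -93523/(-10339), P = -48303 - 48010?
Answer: -10339/995686584 ≈ -1.0384e-5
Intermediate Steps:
P = -96313
O = 93523/10339 (O = -93523*(-1/10339) = 93523/10339 ≈ 9.0457)
1/(P + O) = 1/(-96313 + 93523/10339) = 1/(-995686584/10339) = -10339/995686584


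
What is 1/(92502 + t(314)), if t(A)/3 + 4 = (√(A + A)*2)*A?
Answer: 15415/1054223622 - 314*√157/527111811 ≈ 7.1580e-6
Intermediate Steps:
t(A) = -12 + 6*√2*A^(3/2) (t(A) = -12 + 3*((√(A + A)*2)*A) = -12 + 3*((√(2*A)*2)*A) = -12 + 3*(((√2*√A)*2)*A) = -12 + 3*((2*√2*√A)*A) = -12 + 3*(2*√2*A^(3/2)) = -12 + 6*√2*A^(3/2))
1/(92502 + t(314)) = 1/(92502 + (-12 + 6*√2*314^(3/2))) = 1/(92502 + (-12 + 6*√2*(314*√314))) = 1/(92502 + (-12 + 3768*√157)) = 1/(92490 + 3768*√157)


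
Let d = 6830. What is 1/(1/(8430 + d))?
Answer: 15260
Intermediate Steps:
1/(1/(8430 + d)) = 1/(1/(8430 + 6830)) = 1/(1/15260) = 15260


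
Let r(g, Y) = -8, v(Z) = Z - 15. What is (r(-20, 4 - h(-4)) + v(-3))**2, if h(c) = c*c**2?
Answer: 676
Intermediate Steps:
h(c) = c**3
v(Z) = -15 + Z
(r(-20, 4 - h(-4)) + v(-3))**2 = (-8 + (-15 - 3))**2 = (-8 - 18)**2 = (-26)**2 = 676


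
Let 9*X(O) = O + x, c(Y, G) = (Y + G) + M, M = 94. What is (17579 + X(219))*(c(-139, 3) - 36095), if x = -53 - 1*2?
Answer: -5723197375/9 ≈ -6.3591e+8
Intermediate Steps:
c(Y, G) = 94 + G + Y (c(Y, G) = (Y + G) + 94 = (G + Y) + 94 = 94 + G + Y)
x = -55 (x = -53 - 2 = -55)
X(O) = -55/9 + O/9 (X(O) = (O - 55)/9 = (-55 + O)/9 = -55/9 + O/9)
(17579 + X(219))*(c(-139, 3) - 36095) = (17579 + (-55/9 + (⅑)*219))*((94 + 3 - 139) - 36095) = (17579 + (-55/9 + 73/3))*(-42 - 36095) = (17579 + 164/9)*(-36137) = (158375/9)*(-36137) = -5723197375/9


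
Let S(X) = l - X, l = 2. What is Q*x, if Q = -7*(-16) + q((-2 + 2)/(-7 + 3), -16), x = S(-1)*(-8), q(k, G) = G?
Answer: -2304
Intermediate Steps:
S(X) = 2 - X
x = -24 (x = (2 - 1*(-1))*(-8) = (2 + 1)*(-8) = 3*(-8) = -24)
Q = 96 (Q = -7*(-16) - 16 = 112 - 16 = 96)
Q*x = 96*(-24) = -2304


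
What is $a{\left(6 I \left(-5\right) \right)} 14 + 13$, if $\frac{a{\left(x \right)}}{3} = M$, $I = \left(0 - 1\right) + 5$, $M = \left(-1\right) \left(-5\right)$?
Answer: $223$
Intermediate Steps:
$M = 5$
$I = 4$ ($I = \left(0 - 1\right) + 5 = -1 + 5 = 4$)
$a{\left(x \right)} = 15$ ($a{\left(x \right)} = 3 \cdot 5 = 15$)
$a{\left(6 I \left(-5\right) \right)} 14 + 13 = 15 \cdot 14 + 13 = 210 + 13 = 223$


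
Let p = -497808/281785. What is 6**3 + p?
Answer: 60367752/281785 ≈ 214.23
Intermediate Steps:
p = -497808/281785 (p = -497808*1/281785 = -497808/281785 ≈ -1.7666)
6**3 + p = 6**3 - 497808/281785 = 216 - 497808/281785 = 60367752/281785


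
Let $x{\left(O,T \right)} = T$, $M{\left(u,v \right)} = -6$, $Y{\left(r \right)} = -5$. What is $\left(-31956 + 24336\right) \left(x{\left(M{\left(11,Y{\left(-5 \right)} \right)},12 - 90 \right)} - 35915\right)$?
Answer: $274266660$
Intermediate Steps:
$\left(-31956 + 24336\right) \left(x{\left(M{\left(11,Y{\left(-5 \right)} \right)},12 - 90 \right)} - 35915\right) = \left(-31956 + 24336\right) \left(\left(12 - 90\right) - 35915\right) = - 7620 \left(\left(12 - 90\right) - 35915\right) = - 7620 \left(-78 - 35915\right) = \left(-7620\right) \left(-35993\right) = 274266660$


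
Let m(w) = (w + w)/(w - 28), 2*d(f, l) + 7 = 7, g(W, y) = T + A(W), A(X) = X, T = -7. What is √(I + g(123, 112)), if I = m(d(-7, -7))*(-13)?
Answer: 2*√29 ≈ 10.770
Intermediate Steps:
g(W, y) = -7 + W
d(f, l) = 0 (d(f, l) = -7/2 + (½)*7 = -7/2 + 7/2 = 0)
m(w) = 2*w/(-28 + w) (m(w) = (2*w)/(-28 + w) = 2*w/(-28 + w))
I = 0 (I = (2*0/(-28 + 0))*(-13) = (2*0/(-28))*(-13) = (2*0*(-1/28))*(-13) = 0*(-13) = 0)
√(I + g(123, 112)) = √(0 + (-7 + 123)) = √(0 + 116) = √116 = 2*√29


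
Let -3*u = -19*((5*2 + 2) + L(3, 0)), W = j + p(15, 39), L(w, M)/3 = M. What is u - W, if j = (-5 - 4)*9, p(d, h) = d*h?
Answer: -428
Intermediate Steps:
L(w, M) = 3*M
j = -81 (j = -9*9 = -81)
W = 504 (W = -81 + 15*39 = -81 + 585 = 504)
u = 76 (u = -(-19)*((5*2 + 2) + 3*0)/3 = -(-19)*((10 + 2) + 0)/3 = -(-19)*(12 + 0)/3 = -(-19)*12/3 = -1/3*(-228) = 76)
u - W = 76 - 1*504 = 76 - 504 = -428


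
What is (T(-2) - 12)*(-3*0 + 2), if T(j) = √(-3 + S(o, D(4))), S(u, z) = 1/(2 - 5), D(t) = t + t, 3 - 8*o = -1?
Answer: -24 + 2*I*√30/3 ≈ -24.0 + 3.6515*I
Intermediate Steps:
o = ½ (o = 3/8 - ⅛*(-1) = 3/8 + ⅛ = ½ ≈ 0.50000)
D(t) = 2*t
S(u, z) = -⅓ (S(u, z) = 1/(-3) = -⅓)
T(j) = I*√30/3 (T(j) = √(-3 - ⅓) = √(-10/3) = I*√30/3)
(T(-2) - 12)*(-3*0 + 2) = (I*√30/3 - 12)*(-3*0 + 2) = (-12 + I*√30/3)*(0 + 2) = (-12 + I*√30/3)*2 = -24 + 2*I*√30/3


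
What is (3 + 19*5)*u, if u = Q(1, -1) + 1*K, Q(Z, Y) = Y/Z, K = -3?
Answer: -392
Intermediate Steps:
u = -4 (u = -1/1 + 1*(-3) = -1*1 - 3 = -1 - 3 = -4)
(3 + 19*5)*u = (3 + 19*5)*(-4) = (3 + 95)*(-4) = 98*(-4) = -392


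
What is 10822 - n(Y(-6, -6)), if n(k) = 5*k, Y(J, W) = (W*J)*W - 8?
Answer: 11942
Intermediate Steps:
Y(J, W) = -8 + J*W**2 (Y(J, W) = (J*W)*W - 8 = J*W**2 - 8 = -8 + J*W**2)
10822 - n(Y(-6, -6)) = 10822 - 5*(-8 - 6*(-6)**2) = 10822 - 5*(-8 - 6*36) = 10822 - 5*(-8 - 216) = 10822 - 5*(-224) = 10822 - 1*(-1120) = 10822 + 1120 = 11942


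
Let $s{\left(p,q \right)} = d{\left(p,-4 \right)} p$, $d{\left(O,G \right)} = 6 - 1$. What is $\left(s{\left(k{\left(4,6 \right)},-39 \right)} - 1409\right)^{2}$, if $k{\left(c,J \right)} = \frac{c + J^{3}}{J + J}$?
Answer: $\frac{15618304}{9} \approx 1.7354 \cdot 10^{6}$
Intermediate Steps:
$k{\left(c,J \right)} = \frac{c + J^{3}}{2 J}$
$d{\left(O,G \right)} = 5$ ($d{\left(O,G \right)} = 6 - 1 = 5$)
$s{\left(p,q \right)} = 5 p$
$\left(s{\left(k{\left(4,6 \right)},-39 \right)} - 1409\right)^{2} = \left(5 \frac{4 + 6^{3}}{2 \cdot 6} - 1409\right)^{2} = \left(5 \cdot \frac{1}{2} \cdot \frac{1}{6} \left(4 + 216\right) - 1409\right)^{2} = \left(5 \cdot \frac{1}{2} \cdot \frac{1}{6} \cdot 220 - 1409\right)^{2} = \left(5 \cdot \frac{55}{3} - 1409\right)^{2} = \left(\frac{275}{3} - 1409\right)^{2} = \left(- \frac{3952}{3}\right)^{2} = \frac{15618304}{9}$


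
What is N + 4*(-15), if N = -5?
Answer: -65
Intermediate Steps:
N + 4*(-15) = -5 + 4*(-15) = -5 - 60 = -65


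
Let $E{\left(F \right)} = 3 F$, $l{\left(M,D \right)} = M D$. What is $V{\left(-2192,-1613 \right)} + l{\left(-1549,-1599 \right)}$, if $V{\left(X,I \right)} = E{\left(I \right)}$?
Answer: $2472012$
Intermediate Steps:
$l{\left(M,D \right)} = D M$
$V{\left(X,I \right)} = 3 I$
$V{\left(-2192,-1613 \right)} + l{\left(-1549,-1599 \right)} = 3 \left(-1613\right) - -2476851 = -4839 + 2476851 = 2472012$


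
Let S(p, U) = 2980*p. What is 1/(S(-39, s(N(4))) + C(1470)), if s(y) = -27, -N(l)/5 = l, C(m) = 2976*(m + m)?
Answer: 1/8633220 ≈ 1.1583e-7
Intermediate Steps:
C(m) = 5952*m (C(m) = 2976*(2*m) = 5952*m)
N(l) = -5*l
1/(S(-39, s(N(4))) + C(1470)) = 1/(2980*(-39) + 5952*1470) = 1/(-116220 + 8749440) = 1/8633220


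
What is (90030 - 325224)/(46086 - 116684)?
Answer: 117597/35299 ≈ 3.3315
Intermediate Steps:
(90030 - 325224)/(46086 - 116684) = -235194/(-70598) = -235194*(-1/70598) = 117597/35299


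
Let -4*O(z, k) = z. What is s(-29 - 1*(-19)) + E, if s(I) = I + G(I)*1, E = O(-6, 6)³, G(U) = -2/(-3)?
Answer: -143/24 ≈ -5.9583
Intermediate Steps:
G(U) = ⅔ (G(U) = -2*(-⅓) = ⅔)
O(z, k) = -z/4
E = 27/8 (E = (-¼*(-6))³ = (3/2)³ = 27/8 ≈ 3.3750)
s(I) = ⅔ + I (s(I) = I + (⅔)*1 = I + ⅔ = ⅔ + I)
s(-29 - 1*(-19)) + E = (⅔ + (-29 - 1*(-19))) + 27/8 = (⅔ + (-29 + 19)) + 27/8 = (⅔ - 10) + 27/8 = -28/3 + 27/8 = -143/24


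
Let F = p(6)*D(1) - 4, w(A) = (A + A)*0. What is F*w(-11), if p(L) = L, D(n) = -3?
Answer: 0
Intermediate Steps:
w(A) = 0 (w(A) = (2*A)*0 = 0)
F = -22 (F = 6*(-3) - 4 = -18 - 4 = -22)
F*w(-11) = -22*0 = 0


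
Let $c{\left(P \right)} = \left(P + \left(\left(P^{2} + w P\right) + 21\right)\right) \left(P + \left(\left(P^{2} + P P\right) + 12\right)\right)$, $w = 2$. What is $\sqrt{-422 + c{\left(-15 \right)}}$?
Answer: $35 \sqrt{73} \approx 299.04$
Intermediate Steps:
$c{\left(P \right)} = \left(12 + P + 2 P^{2}\right) \left(21 + P^{2} + 3 P\right)$ ($c{\left(P \right)} = \left(P + \left(\left(P^{2} + 2 P\right) + 21\right)\right) \left(P + \left(\left(P^{2} + P P\right) + 12\right)\right) = \left(P + \left(21 + P^{2} + 2 P\right)\right) \left(P + \left(\left(P^{2} + P^{2}\right) + 12\right)\right) = \left(21 + P^{2} + 3 P\right) \left(P + \left(2 P^{2} + 12\right)\right) = \left(21 + P^{2} + 3 P\right) \left(P + \left(12 + 2 P^{2}\right)\right) = \left(21 + P^{2} + 3 P\right) \left(12 + P + 2 P^{2}\right) = \left(12 + P + 2 P^{2}\right) \left(21 + P^{2} + 3 P\right)$)
$\sqrt{-422 + c{\left(-15 \right)}} = \sqrt{-422 + \left(252 + 2 \left(-15\right)^{4} + 7 \left(-15\right)^{3} + 57 \left(-15\right) + 57 \left(-15\right)^{2}\right)} = \sqrt{-422 + \left(252 + 2 \cdot 50625 + 7 \left(-3375\right) - 855 + 57 \cdot 225\right)} = \sqrt{-422 + \left(252 + 101250 - 23625 - 855 + 12825\right)} = \sqrt{-422 + 89847} = \sqrt{89425} = 35 \sqrt{73}$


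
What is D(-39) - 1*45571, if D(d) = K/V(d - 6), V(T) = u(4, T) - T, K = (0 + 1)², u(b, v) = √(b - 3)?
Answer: -2096265/46 ≈ -45571.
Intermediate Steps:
u(b, v) = √(-3 + b)
K = 1 (K = 1² = 1)
V(T) = 1 - T (V(T) = √(-3 + 4) - T = √1 - T = 1 - T)
D(d) = 1/(7 - d) (D(d) = 1/(1 - (d - 6)) = 1/(1 - (-6 + d)) = 1/(1 + (6 - d)) = 1/(7 - d))
D(-39) - 1*45571 = 1/(7 - 1*(-39)) - 1*45571 = 1/(7 + 39) - 45571 = 1/46 - 45571 = -2096265/46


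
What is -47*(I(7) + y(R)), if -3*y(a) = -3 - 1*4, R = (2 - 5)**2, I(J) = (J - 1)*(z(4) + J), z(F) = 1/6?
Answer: -6392/3 ≈ -2130.7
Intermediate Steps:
z(F) = 1/6 (z(F) = 1*(1/6) = 1/6)
I(J) = (-1 + J)*(1/6 + J) (I(J) = (J - 1)*(1/6 + J) = (-1 + J)*(1/6 + J))
R = 9 (R = (-3)**2 = 9)
y(a) = 7/3 (y(a) = -(-3 - 1*4)/3 = -(-3 - 4)/3 = -1/3*(-7) = 7/3)
-47*(I(7) + y(R)) = -47*((-1/6 + 7**2 - 5/6*7) + 7/3) = -47*((-1/6 + 49 - 35/6) + 7/3) = -47*(43 + 7/3) = -47*136/3 = -6392/3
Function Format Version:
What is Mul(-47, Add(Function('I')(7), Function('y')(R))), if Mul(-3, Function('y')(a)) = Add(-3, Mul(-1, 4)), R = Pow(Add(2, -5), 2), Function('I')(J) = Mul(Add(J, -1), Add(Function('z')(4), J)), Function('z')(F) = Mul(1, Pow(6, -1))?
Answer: Rational(-6392, 3) ≈ -2130.7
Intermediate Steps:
Function('z')(F) = Rational(1, 6) (Function('z')(F) = Mul(1, Rational(1, 6)) = Rational(1, 6))
Function('I')(J) = Mul(Add(-1, J), Add(Rational(1, 6), J)) (Function('I')(J) = Mul(Add(J, -1), Add(Rational(1, 6), J)) = Mul(Add(-1, J), Add(Rational(1, 6), J)))
R = 9 (R = Pow(-3, 2) = 9)
Function('y')(a) = Rational(7, 3) (Function('y')(a) = Mul(Rational(-1, 3), Add(-3, Mul(-1, 4))) = Mul(Rational(-1, 3), Add(-3, -4)) = Mul(Rational(-1, 3), -7) = Rational(7, 3))
Mul(-47, Add(Function('I')(7), Function('y')(R))) = Mul(-47, Add(Add(Rational(-1, 6), Pow(7, 2), Mul(Rational(-5, 6), 7)), Rational(7, 3))) = Mul(-47, Add(Add(Rational(-1, 6), 49, Rational(-35, 6)), Rational(7, 3))) = Mul(-47, Add(43, Rational(7, 3))) = Mul(-47, Rational(136, 3)) = Rational(-6392, 3)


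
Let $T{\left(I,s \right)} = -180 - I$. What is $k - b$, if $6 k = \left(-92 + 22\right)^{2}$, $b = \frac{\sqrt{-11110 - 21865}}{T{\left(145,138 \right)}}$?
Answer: $\frac{2450}{3} + \frac{i \sqrt{1319}}{65} \approx 816.67 + 0.55874 i$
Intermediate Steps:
$b = - \frac{i \sqrt{1319}}{65}$ ($b = \frac{\sqrt{-11110 - 21865}}{-180 - 145} = \frac{\sqrt{-32975}}{-180 - 145} = \frac{5 i \sqrt{1319}}{-325} = 5 i \sqrt{1319} \left(- \frac{1}{325}\right) = - \frac{i \sqrt{1319}}{65} \approx - 0.55874 i$)
$k = \frac{2450}{3}$ ($k = \frac{\left(-92 + 22\right)^{2}}{6} = \frac{\left(-70\right)^{2}}{6} = \frac{1}{6} \cdot 4900 = \frac{2450}{3} \approx 816.67$)
$k - b = \frac{2450}{3} - - \frac{i \sqrt{1319}}{65} = \frac{2450}{3} + \frac{i \sqrt{1319}}{65}$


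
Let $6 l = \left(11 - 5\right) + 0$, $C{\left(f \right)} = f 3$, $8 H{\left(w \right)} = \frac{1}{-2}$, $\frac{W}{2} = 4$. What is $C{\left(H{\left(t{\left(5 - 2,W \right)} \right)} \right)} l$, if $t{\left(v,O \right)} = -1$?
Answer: $- \frac{3}{16} \approx -0.1875$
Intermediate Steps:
$W = 8$ ($W = 2 \cdot 4 = 8$)
$H{\left(w \right)} = - \frac{1}{16}$ ($H{\left(w \right)} = \frac{1}{8 \left(-2\right)} = \frac{1}{8} \left(- \frac{1}{2}\right) = - \frac{1}{16}$)
$C{\left(f \right)} = 3 f$
$l = 1$ ($l = \frac{\left(11 - 5\right) + 0}{6} = \frac{6 + 0}{6} = \frac{1}{6} \cdot 6 = 1$)
$C{\left(H{\left(t{\left(5 - 2,W \right)} \right)} \right)} l = 3 \left(- \frac{1}{16}\right) 1 = \left(- \frac{3}{16}\right) 1 = - \frac{3}{16}$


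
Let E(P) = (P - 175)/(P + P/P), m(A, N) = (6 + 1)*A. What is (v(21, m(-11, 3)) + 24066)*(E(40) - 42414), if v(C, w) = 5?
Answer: -41862092739/41 ≈ -1.0210e+9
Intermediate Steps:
m(A, N) = 7*A
E(P) = (-175 + P)/(1 + P) (E(P) = (-175 + P)/(P + 1) = (-175 + P)/(1 + P))
(v(21, m(-11, 3)) + 24066)*(E(40) - 42414) = (5 + 24066)*((-175 + 40)/(1 + 40) - 42414) = 24071*(-135/41 - 42414) = 24071*(-1739109/41) = -41862092739/41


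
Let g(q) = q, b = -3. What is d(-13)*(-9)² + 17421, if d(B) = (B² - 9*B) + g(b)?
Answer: 40344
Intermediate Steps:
d(B) = -3 + B² - 9*B (d(B) = (B² - 9*B) - 3 = -3 + B² - 9*B)
d(-13)*(-9)² + 17421 = (-3 + (-13)² - 9*(-13))*(-9)² + 17421 = (-3 + 169 + 117)*81 + 17421 = 283*81 + 17421 = 22923 + 17421 = 40344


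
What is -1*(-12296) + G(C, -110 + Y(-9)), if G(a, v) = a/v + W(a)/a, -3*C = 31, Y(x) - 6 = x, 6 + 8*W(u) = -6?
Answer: 258442301/21018 ≈ 12296.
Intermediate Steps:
W(u) = -3/2 (W(u) = -3/4 + (1/8)*(-6) = -3/4 - 3/4 = -3/2)
Y(x) = 6 + x
C = -31/3 (C = -1/3*31 = -31/3 ≈ -10.333)
G(a, v) = -3/(2*a) + a/v (G(a, v) = a/v - 3/(2*a) = -3/(2*a) + a/v)
-1*(-12296) + G(C, -110 + Y(-9)) = -1*(-12296) + (-3/(2*(-31/3)) - 31/(3*(-110 + (6 - 9)))) = 12296 + (-3/2*(-3/31) - 31/(3*(-110 - 3))) = 12296 + (9/62 - 31/3/(-113)) = 12296 + (9/62 - 31/3*(-1/113)) = 12296 + (9/62 + 31/339) = 12296 + 4973/21018 = 258442301/21018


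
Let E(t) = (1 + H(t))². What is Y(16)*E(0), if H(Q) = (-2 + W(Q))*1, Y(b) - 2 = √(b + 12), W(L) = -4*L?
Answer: 2 + 2*√7 ≈ 7.2915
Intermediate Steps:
Y(b) = 2 + √(12 + b) (Y(b) = 2 + √(b + 12) = 2 + √(12 + b))
H(Q) = -2 - 4*Q (H(Q) = (-2 - 4*Q)*1 = -2 - 4*Q)
E(t) = (-1 - 4*t)² (E(t) = (1 + (-2 - 4*t))² = (-1 - 4*t)²)
Y(16)*E(0) = (2 + √(12 + 16))*(1 + 4*0)² = (2 + √28)*(1 + 0)² = (2 + 2*√7)*1² = (2 + 2*√7)*1 = 2 + 2*√7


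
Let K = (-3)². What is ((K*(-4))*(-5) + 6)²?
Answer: 34596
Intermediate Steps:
K = 9
((K*(-4))*(-5) + 6)² = ((9*(-4))*(-5) + 6)² = (-36*(-5) + 6)² = (180 + 6)² = 186² = 34596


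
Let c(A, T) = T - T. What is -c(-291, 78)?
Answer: 0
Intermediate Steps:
c(A, T) = 0
-c(-291, 78) = -1*0 = 0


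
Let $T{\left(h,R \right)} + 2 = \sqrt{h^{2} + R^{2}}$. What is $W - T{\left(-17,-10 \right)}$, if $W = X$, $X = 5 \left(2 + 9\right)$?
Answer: $57 - \sqrt{389} \approx 37.277$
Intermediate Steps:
$T{\left(h,R \right)} = -2 + \sqrt{R^{2} + h^{2}}$ ($T{\left(h,R \right)} = -2 + \sqrt{h^{2} + R^{2}} = -2 + \sqrt{R^{2} + h^{2}}$)
$X = 55$ ($X = 5 \cdot 11 = 55$)
$W = 55$
$W - T{\left(-17,-10 \right)} = 55 - \left(-2 + \sqrt{\left(-10\right)^{2} + \left(-17\right)^{2}}\right) = 55 - \left(-2 + \sqrt{100 + 289}\right) = 55 - \left(-2 + \sqrt{389}\right) = 55 + \left(2 - \sqrt{389}\right) = 57 - \sqrt{389}$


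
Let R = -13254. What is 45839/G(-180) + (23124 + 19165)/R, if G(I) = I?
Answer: -102527021/397620 ≈ -257.85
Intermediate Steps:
45839/G(-180) + (23124 + 19165)/R = 45839/(-180) + (23124 + 19165)/(-13254) = 45839*(-1/180) + 42289*(-1/13254) = -45839/180 - 42289/13254 = -102527021/397620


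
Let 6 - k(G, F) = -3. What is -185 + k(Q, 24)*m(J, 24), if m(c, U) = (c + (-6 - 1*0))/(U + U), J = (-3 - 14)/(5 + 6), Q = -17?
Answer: -32809/176 ≈ -186.41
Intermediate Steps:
J = -17/11 ≈ -1.5455
m(c, U) = (-6 + c)/(2*U) (m(c, U) = (c + (-6 + 0))/((2*U)) = (c - 6)*(1/(2*U)) = (-6 + c)*(1/(2*U)) = (-6 + c)/(2*U))
k(G, F) = 9 (k(G, F) = 6 - 1*(-3) = 6 + 3 = 9)
-185 + k(Q, 24)*m(J, 24) = -185 + 9*((½)*(-6 - 17/11)/24) = -185 + 9*((½)*(1/24)*(-83/11)) = -185 + 9*(-83/528) = -185 - 249/176 = -32809/176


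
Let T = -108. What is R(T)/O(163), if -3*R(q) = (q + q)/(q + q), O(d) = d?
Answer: -1/489 ≈ -0.0020450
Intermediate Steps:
R(q) = -⅓ (R(q) = -(q + q)/(3*(q + q)) = -2*q/(3*(2*q)) = -2*q*1/(2*q)/3 = -⅓*1 = -⅓)
R(T)/O(163) = -⅓/163 = -⅓*1/163 = -1/489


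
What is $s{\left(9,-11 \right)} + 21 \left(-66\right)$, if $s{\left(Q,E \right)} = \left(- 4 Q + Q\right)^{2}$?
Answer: $-657$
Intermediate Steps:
$s{\left(Q,E \right)} = 9 Q^{2}$ ($s{\left(Q,E \right)} = \left(- 3 Q\right)^{2} = 9 Q^{2}$)
$s{\left(9,-11 \right)} + 21 \left(-66\right) = 9 \cdot 9^{2} + 21 \left(-66\right) = 9 \cdot 81 - 1386 = 729 - 1386 = -657$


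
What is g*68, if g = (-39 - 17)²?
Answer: 213248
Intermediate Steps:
g = 3136 (g = (-56)² = 3136)
g*68 = 3136*68 = 213248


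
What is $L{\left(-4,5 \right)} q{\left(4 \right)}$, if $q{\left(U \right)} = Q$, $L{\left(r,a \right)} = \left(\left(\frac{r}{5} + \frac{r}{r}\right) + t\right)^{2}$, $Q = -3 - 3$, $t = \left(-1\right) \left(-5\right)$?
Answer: $- \frac{4056}{25} \approx -162.24$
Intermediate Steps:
$t = 5$
$Q = -6$ ($Q = -3 - 3 = -6$)
$L{\left(r,a \right)} = \left(6 + \frac{r}{5}\right)^{2}$ ($L{\left(r,a \right)} = \left(\left(\frac{r}{5} + \frac{r}{r}\right) + 5\right)^{2} = \left(\left(r \frac{1}{5} + 1\right) + 5\right)^{2} = \left(\left(\frac{r}{5} + 1\right) + 5\right)^{2} = \left(\left(1 + \frac{r}{5}\right) + 5\right)^{2} = \left(6 + \frac{r}{5}\right)^{2}$)
$q{\left(U \right)} = -6$
$L{\left(-4,5 \right)} q{\left(4 \right)} = \frac{\left(30 - 4\right)^{2}}{25} \left(-6\right) = \frac{26^{2}}{25} \left(-6\right) = \frac{1}{25} \cdot 676 \left(-6\right) = \frac{676}{25} \left(-6\right) = - \frac{4056}{25}$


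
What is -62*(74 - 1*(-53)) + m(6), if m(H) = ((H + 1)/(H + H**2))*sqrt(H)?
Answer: -7874 + sqrt(6)/6 ≈ -7873.6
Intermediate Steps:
m(H) = sqrt(H)*(1 + H)/(H + H**2) (m(H) = ((1 + H)/(H + H**2))*sqrt(H) = sqrt(H)*(1 + H)/(H + H**2))
-62*(74 - 1*(-53)) + m(6) = -62*(74 - 1*(-53)) + 1/sqrt(6) = -62*(74 + 53) + sqrt(6)/6 = -62*127 + sqrt(6)/6 = -7874 + sqrt(6)/6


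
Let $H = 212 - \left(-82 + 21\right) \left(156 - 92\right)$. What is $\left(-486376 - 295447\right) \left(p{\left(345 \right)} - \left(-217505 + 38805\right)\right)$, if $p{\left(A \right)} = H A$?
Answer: $-1249916066560$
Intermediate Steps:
$H = 4116$ ($H = 212 - \left(-61\right) 64 = 212 - -3904 = 212 + 3904 = 4116$)
$p{\left(A \right)} = 4116 A$
$\left(-486376 - 295447\right) \left(p{\left(345 \right)} - \left(-217505 + 38805\right)\right) = \left(-486376 - 295447\right) \left(4116 \cdot 345 - \left(-217505 + 38805\right)\right) = - 781823 \left(1420020 - -178700\right) = - 781823 \left(1420020 + 178700\right) = \left(-781823\right) 1598720 = -1249916066560$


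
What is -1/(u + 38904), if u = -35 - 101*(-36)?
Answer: -1/42505 ≈ -2.3527e-5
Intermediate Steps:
u = 3601 (u = -35 + 3636 = 3601)
-1/(u + 38904) = -1/(3601 + 38904) = -1/42505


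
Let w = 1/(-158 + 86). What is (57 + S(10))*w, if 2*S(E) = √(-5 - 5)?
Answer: -19/24 - I*√10/144 ≈ -0.79167 - 0.02196*I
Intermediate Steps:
w = -1/72 (w = 1/(-72) = -1/72 ≈ -0.013889)
S(E) = I*√10/2 (S(E) = √(-5 - 5)/2 = √(-10)/2 = (I*√10)/2 = I*√10/2)
(57 + S(10))*w = (57 + I*√10/2)*(-1/72) = -19/24 - I*√10/144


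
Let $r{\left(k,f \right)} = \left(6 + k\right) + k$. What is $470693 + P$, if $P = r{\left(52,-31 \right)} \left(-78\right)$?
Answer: $462113$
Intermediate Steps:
$r{\left(k,f \right)} = 6 + 2 k$
$P = -8580$ ($P = \left(6 + 2 \cdot 52\right) \left(-78\right) = \left(6 + 104\right) \left(-78\right) = 110 \left(-78\right) = -8580$)
$470693 + P = 470693 - 8580 = 462113$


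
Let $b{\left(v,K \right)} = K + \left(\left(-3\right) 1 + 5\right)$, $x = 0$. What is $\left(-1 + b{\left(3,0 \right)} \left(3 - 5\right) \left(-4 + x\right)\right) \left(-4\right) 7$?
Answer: $-420$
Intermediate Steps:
$b{\left(v,K \right)} = 2 + K$ ($b{\left(v,K \right)} = K + \left(-3 + 5\right) = K + 2 = 2 + K$)
$\left(-1 + b{\left(3,0 \right)} \left(3 - 5\right) \left(-4 + x\right)\right) \left(-4\right) 7 = \left(-1 + \left(2 + 0\right) \left(3 - 5\right) \left(-4 + 0\right)\right) \left(-4\right) 7 = \left(-1 + 2 \left(\left(-2\right) \left(-4\right)\right)\right) \left(-4\right) 7 = \left(-1 + 2 \cdot 8\right) \left(-4\right) 7 = \left(-1 + 16\right) \left(-4\right) 7 = 15 \left(-4\right) 7 = \left(-60\right) 7 = -420$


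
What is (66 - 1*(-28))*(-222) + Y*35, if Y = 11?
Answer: -20483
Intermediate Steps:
(66 - 1*(-28))*(-222) + Y*35 = (66 - 1*(-28))*(-222) + 11*35 = (66 + 28)*(-222) + 385 = 94*(-222) + 385 = -20868 + 385 = -20483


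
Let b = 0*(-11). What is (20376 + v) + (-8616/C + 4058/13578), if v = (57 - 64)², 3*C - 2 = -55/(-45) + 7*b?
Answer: 2442014618/196881 ≈ 12404.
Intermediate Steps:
b = 0
C = 29/27 (C = ⅔ + (-55/(-45) + 7*0)/3 = ⅔ + (-55*(-1/45) + 0)/3 = ⅔ + (11/9 + 0)/3 = ⅔ + (⅓)*(11/9) = ⅔ + 11/27 = 29/27 ≈ 1.0741)
v = 49 (v = (-7)² = 49)
(20376 + v) + (-8616/C + 4058/13578) = (20376 + 49) + (-8616/29/27 + 4058/13578) = 20425 + (-8616*27/29 + 4058*(1/13578)) = 20425 + (-232632/29 + 2029/6789) = 20425 - 1579279807/196881 = 2442014618/196881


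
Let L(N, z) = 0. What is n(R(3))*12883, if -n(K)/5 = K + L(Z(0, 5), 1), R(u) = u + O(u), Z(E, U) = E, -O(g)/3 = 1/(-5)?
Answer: -231894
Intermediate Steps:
O(g) = 3/5 (O(g) = -3/(-5) = -3*(-1/5) = 3/5)
R(u) = 3/5 + u (R(u) = u + 3/5 = 3/5 + u)
n(K) = -5*K (n(K) = -5*(K + 0) = -5*K)
n(R(3))*12883 = -5*(3/5 + 3)*12883 = -5*18/5*12883 = -18*12883 = -231894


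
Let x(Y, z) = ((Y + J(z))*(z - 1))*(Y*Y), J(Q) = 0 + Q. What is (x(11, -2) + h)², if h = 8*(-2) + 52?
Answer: 10439361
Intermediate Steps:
J(Q) = Q
x(Y, z) = Y²*(-1 + z)*(Y + z) (x(Y, z) = ((Y + z)*(z - 1))*(Y*Y) = ((Y + z)*(-1 + z))*Y² = ((-1 + z)*(Y + z))*Y² = Y²*(-1 + z)*(Y + z))
h = 36 (h = -16 + 52 = 36)
(x(11, -2) + h)² = (11²*((-2)² - 1*11 - 1*(-2) + 11*(-2)) + 36)² = (121*(4 - 11 + 2 - 22) + 36)² = (121*(-27) + 36)² = (-3267 + 36)² = (-3231)² = 10439361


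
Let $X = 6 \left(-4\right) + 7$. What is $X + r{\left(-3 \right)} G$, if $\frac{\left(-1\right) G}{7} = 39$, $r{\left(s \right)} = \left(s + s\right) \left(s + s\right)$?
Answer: $-9845$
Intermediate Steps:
$r{\left(s \right)} = 4 s^{2}$ ($r{\left(s \right)} = 2 s 2 s = 4 s^{2}$)
$X = -17$ ($X = -24 + 7 = -17$)
$G = -273$ ($G = \left(-7\right) 39 = -273$)
$X + r{\left(-3 \right)} G = -17 + 4 \left(-3\right)^{2} \left(-273\right) = -17 + 4 \cdot 9 \left(-273\right) = -17 + 36 \left(-273\right) = -17 - 9828 = -9845$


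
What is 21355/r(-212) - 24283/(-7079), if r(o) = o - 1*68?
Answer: -28874561/396424 ≈ -72.838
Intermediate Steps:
r(o) = -68 + o (r(o) = o - 68 = -68 + o)
21355/r(-212) - 24283/(-7079) = 21355/(-68 - 212) - 24283/(-7079) = 21355/(-280) - 24283*(-1/7079) = 21355*(-1/280) + 24283/7079 = -4271/56 + 24283/7079 = -28874561/396424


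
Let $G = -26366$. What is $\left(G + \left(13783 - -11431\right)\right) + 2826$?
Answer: $1674$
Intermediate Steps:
$\left(G + \left(13783 - -11431\right)\right) + 2826 = \left(-26366 + \left(13783 - -11431\right)\right) + 2826 = \left(-26366 + \left(13783 + 11431\right)\right) + 2826 = \left(-26366 + 25214\right) + 2826 = -1152 + 2826 = 1674$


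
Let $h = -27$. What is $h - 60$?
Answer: $-87$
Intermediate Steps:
$h - 60 = -27 - 60 = -87$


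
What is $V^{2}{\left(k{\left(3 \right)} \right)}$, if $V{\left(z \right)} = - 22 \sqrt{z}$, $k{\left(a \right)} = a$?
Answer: $1452$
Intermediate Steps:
$V^{2}{\left(k{\left(3 \right)} \right)} = \left(- 22 \sqrt{3}\right)^{2} = 1452$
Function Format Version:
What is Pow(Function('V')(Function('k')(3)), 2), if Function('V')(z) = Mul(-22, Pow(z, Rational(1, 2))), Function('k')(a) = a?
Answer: 1452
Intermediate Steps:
Pow(Function('V')(Function('k')(3)), 2) = Pow(Mul(-22, Pow(3, Rational(1, 2))), 2) = 1452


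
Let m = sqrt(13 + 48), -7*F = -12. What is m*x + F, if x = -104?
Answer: 12/7 - 104*sqrt(61) ≈ -810.55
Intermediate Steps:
F = 12/7 (F = -1/7*(-12) = 12/7 ≈ 1.7143)
m = sqrt(61) ≈ 7.8102
m*x + F = sqrt(61)*(-104) + 12/7 = -104*sqrt(61) + 12/7 = 12/7 - 104*sqrt(61)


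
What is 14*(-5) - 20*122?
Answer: -2510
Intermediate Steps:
14*(-5) - 20*122 = -70 - 2440 = -2510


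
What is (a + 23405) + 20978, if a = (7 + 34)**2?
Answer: 46064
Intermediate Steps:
a = 1681 (a = 41**2 = 1681)
(a + 23405) + 20978 = (1681 + 23405) + 20978 = 25086 + 20978 = 46064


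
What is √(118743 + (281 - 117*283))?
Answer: √85913 ≈ 293.11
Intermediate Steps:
√(118743 + (281 - 117*283)) = √(118743 + (281 - 33111)) = √(118743 - 32830) = √85913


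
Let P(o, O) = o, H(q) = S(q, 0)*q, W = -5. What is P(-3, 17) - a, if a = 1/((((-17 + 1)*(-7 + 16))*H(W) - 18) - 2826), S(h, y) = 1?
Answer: -6371/2124 ≈ -2.9995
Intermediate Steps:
H(q) = q (H(q) = 1*q = q)
a = -1/2124 (a = 1/((((-17 + 1)*(-7 + 16))*(-5) - 18) - 2826) = 1/((-16*9*(-5) - 18) - 2826) = 1/((-144*(-5) - 18) - 2826) = 1/((720 - 18) - 2826) = 1/(702 - 2826) = 1/(-2124) = -1/2124 ≈ -0.00047081)
P(-3, 17) - a = -3 - 1*(-1/2124) = -3 + 1/2124 = -6371/2124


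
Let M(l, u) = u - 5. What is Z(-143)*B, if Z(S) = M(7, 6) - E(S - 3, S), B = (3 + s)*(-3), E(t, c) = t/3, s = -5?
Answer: 298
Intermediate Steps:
M(l, u) = -5 + u
E(t, c) = t/3 (E(t, c) = t*(1/3) = t/3)
B = 6 (B = (3 - 5)*(-3) = -2*(-3) = 6)
Z(S) = 2 - S/3 (Z(S) = (-5 + 6) - (S - 3)/3 = 1 - (-3 + S)/3 = 1 - (-1 + S/3) = 1 + (1 - S/3) = 2 - S/3)
Z(-143)*B = (2 - 1/3*(-143))*6 = (2 + 143/3)*6 = (149/3)*6 = 298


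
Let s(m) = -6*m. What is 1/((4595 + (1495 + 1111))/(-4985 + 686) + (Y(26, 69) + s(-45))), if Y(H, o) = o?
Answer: 4299/1450160 ≈ 0.0029645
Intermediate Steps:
1/((4595 + (1495 + 1111))/(-4985 + 686) + (Y(26, 69) + s(-45))) = 1/((4595 + (1495 + 1111))/(-4985 + 686) + (69 - 6*(-45))) = 1/((4595 + 2606)/(-4299) + (69 + 270)) = 1/(7201*(-1/4299) + 339) = 1/(-7201/4299 + 339) = 1/(1450160/4299) = 4299/1450160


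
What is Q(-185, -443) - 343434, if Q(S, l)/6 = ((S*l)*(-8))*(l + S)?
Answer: 2470108086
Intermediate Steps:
Q(S, l) = -48*S*l*(S + l) (Q(S, l) = 6*(((S*l)*(-8))*(l + S)) = 6*((-8*S*l)*(S + l)) = 6*(-8*S*l*(S + l)) = -48*S*l*(S + l))
Q(-185, -443) - 343434 = -48*(-185)*(-443)*(-185 - 443) - 343434 = -48*(-185)*(-443)*(-628) - 343434 = 2470451520 - 343434 = 2470108086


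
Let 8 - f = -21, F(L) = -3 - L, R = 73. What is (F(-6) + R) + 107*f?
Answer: 3179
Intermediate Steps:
f = 29 (f = 8 - 1*(-21) = 8 + 21 = 29)
(F(-6) + R) + 107*f = ((-3 - 1*(-6)) + 73) + 107*29 = ((-3 + 6) + 73) + 3103 = (3 + 73) + 3103 = 76 + 3103 = 3179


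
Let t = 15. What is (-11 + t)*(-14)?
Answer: -56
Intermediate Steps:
(-11 + t)*(-14) = (-11 + 15)*(-14) = 4*(-14) = -56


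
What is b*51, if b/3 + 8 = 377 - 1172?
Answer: -122859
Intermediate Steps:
b = -2409 (b = -24 + 3*(377 - 1172) = -24 + 3*(-795) = -24 - 2385 = -2409)
b*51 = -2409*51 = -122859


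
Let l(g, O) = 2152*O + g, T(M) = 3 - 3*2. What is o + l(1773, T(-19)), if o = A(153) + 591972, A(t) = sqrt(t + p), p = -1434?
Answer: 587289 + I*sqrt(1281) ≈ 5.8729e+5 + 35.791*I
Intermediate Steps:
T(M) = -3 (T(M) = 3 - 6 = -3)
l(g, O) = g + 2152*O
A(t) = sqrt(-1434 + t) (A(t) = sqrt(t - 1434) = sqrt(-1434 + t))
o = 591972 + I*sqrt(1281) (o = sqrt(-1434 + 153) + 591972 = sqrt(-1281) + 591972 = I*sqrt(1281) + 591972 = 591972 + I*sqrt(1281) ≈ 5.9197e+5 + 35.791*I)
o + l(1773, T(-19)) = (591972 + I*sqrt(1281)) + (1773 + 2152*(-3)) = (591972 + I*sqrt(1281)) + (1773 - 6456) = (591972 + I*sqrt(1281)) - 4683 = 587289 + I*sqrt(1281)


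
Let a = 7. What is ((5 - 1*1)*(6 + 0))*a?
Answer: 168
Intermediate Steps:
((5 - 1*1)*(6 + 0))*a = ((5 - 1*1)*(6 + 0))*7 = ((5 - 1)*6)*7 = (4*6)*7 = 24*7 = 168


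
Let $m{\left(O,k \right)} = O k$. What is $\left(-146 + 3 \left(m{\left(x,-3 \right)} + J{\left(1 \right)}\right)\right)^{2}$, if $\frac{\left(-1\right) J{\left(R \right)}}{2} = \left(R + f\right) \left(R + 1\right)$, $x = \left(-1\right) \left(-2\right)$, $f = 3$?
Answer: $44944$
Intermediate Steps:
$x = 2$
$J{\left(R \right)} = - 2 \left(1 + R\right) \left(3 + R\right)$ ($J{\left(R \right)} = - 2 \left(R + 3\right) \left(R + 1\right) = - 2 \left(3 + R\right) \left(1 + R\right) = - 2 \left(1 + R\right) \left(3 + R\right)$)
$\left(-146 + 3 \left(m{\left(x,-3 \right)} + J{\left(1 \right)}\right)\right)^{2} = \left(-146 + 3 \left(2 \left(-3\right) - \left(14 + 2\right)\right)\right)^{2} = \left(-146 + 3 \left(-6 - 16\right)\right)^{2} = \left(-146 + 3 \left(-22\right)\right)^{2} = \left(-146 - 66\right)^{2} = \left(-212\right)^{2} = 44944$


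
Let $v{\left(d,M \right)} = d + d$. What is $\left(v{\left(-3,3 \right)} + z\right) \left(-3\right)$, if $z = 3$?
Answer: $9$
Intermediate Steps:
$v{\left(d,M \right)} = 2 d$
$\left(v{\left(-3,3 \right)} + z\right) \left(-3\right) = \left(2 \left(-3\right) + 3\right) \left(-3\right) = \left(-6 + 3\right) \left(-3\right) = \left(-3\right) \left(-3\right) = 9$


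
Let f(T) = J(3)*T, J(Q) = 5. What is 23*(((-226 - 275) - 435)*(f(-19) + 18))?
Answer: 1657656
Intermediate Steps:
f(T) = 5*T
23*(((-226 - 275) - 435)*(f(-19) + 18)) = 23*(((-226 - 275) - 435)*(5*(-19) + 18)) = 23*((-501 - 435)*(-95 + 18)) = 23*(-936*(-77)) = 23*72072 = 1657656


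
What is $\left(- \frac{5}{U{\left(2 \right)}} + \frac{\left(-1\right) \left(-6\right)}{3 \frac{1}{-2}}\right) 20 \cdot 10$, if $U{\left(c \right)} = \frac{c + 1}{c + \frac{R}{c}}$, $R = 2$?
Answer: $-1800$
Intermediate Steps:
$U{\left(c \right)} = \frac{1 + c}{c + \frac{2}{c}}$ ($U{\left(c \right)} = \frac{c + 1}{c + \frac{2}{c}} = \frac{1 + c}{c + \frac{2}{c}}$)
$\left(- \frac{5}{U{\left(2 \right)}} + \frac{\left(-1\right) \left(-6\right)}{3 \frac{1}{-2}}\right) 20 \cdot 10 = \left(- \frac{5}{2 \frac{1}{2 + 2^{2}} \left(1 + 2\right)} + \frac{\left(-1\right) \left(-6\right)}{3 \frac{1}{-2}}\right) 20 \cdot 10 = \left(- \frac{5}{2 \frac{1}{2 + 4} \cdot 3} + \frac{6}{3 \left(- \frac{1}{2}\right)}\right) 20 \cdot 10 = \left(- \frac{5}{2 \cdot \frac{1}{6} \cdot 3} + \frac{6}{- \frac{3}{2}}\right) 20 \cdot 10 = \left(- \frac{5}{2 \cdot \frac{1}{6} \cdot 3} + 6 \left(- \frac{2}{3}\right)\right) 20 \cdot 10 = \left(- \frac{5}{1} - 4\right) 20 \cdot 10 = \left(\left(-5\right) 1 - 4\right) 20 \cdot 10 = \left(-5 - 4\right) 20 \cdot 10 = \left(-9\right) 20 \cdot 10 = \left(-180\right) 10 = -1800$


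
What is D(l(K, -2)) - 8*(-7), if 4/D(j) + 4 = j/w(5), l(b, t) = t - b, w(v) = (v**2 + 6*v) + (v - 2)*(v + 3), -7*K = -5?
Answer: 122724/2231 ≈ 55.009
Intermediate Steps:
K = 5/7 (K = -1/7*(-5) = 5/7 ≈ 0.71429)
w(v) = v**2 + 6*v + (-2 + v)*(3 + v) (w(v) = (v**2 + 6*v) + (-2 + v)*(3 + v) = v**2 + 6*v + (-2 + v)*(3 + v))
D(j) = 4/(-4 + j/79) (D(j) = 4/(-4 + j/(-6 + 2*5**2 + 7*5)) = 4/(-4 + j/(-6 + 2*25 + 35)) = 4/(-4 + j/(-6 + 50 + 35)) = 4/(-4 + j/79))
D(l(K, -2)) - 8*(-7) = 316/(-316 + (-2 - 1*5/7)) - 8*(-7) = 316/(-316 + (-2 - 5/7)) + 56 = 316/(-316 - 19/7) + 56 = 316/(-2231/7) + 56 = 316*(-7/2231) + 56 = -2212/2231 + 56 = 122724/2231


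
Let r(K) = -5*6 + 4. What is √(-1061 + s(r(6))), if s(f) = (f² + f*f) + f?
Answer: √265 ≈ 16.279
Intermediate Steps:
r(K) = -26 (r(K) = -30 + 4 = -26)
s(f) = f + 2*f² (s(f) = (f² + f²) + f = 2*f² + f = f + 2*f²)
√(-1061 + s(r(6))) = √(-1061 - 26*(1 + 2*(-26))) = √(-1061 - 26*(1 - 52)) = √(-1061 - 26*(-51)) = √(-1061 + 1326) = √265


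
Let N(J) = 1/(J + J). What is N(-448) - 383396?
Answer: -343522817/896 ≈ -3.8340e+5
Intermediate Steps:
N(J) = 1/(2*J)
N(-448) - 383396 = (½)/(-448) - 383396 = (½)*(-1/448) - 383396 = -1/896 - 383396 = -343522817/896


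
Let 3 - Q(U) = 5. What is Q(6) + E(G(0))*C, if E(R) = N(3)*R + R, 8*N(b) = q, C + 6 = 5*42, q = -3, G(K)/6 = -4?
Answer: -3062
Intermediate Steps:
G(K) = -24 (G(K) = 6*(-4) = -24)
Q(U) = -2 (Q(U) = 3 - 1*5 = 3 - 5 = -2)
C = 204 (C = -6 + 5*42 = -6 + 210 = 204)
N(b) = -3/8 (N(b) = (⅛)*(-3) = -3/8)
E(R) = 5*R/8 (E(R) = -3*R/8 + R = 5*R/8)
Q(6) + E(G(0))*C = -2 + ((5/8)*(-24))*204 = -2 - 15*204 = -2 - 3060 = -3062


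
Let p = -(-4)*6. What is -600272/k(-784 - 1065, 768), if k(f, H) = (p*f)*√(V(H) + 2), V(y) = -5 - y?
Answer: -75034*I*√771/4276737 ≈ -0.48716*I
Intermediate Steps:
p = 24 (p = -1*(-24) = 24)
k(f, H) = 24*f*√(-3 - H) (k(f, H) = (24*f)*√((-5 - H) + 2) = (24*f)*√(-3 - H) = 24*f*√(-3 - H))
-600272/k(-784 - 1065, 768) = -600272*1/(24*(-784 - 1065)*√(-3 - 1*768)) = -600272*(-1/(44376*√(-3 - 768))) = -600272*I*√771/34213896 = -75034*I*√771/4276737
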